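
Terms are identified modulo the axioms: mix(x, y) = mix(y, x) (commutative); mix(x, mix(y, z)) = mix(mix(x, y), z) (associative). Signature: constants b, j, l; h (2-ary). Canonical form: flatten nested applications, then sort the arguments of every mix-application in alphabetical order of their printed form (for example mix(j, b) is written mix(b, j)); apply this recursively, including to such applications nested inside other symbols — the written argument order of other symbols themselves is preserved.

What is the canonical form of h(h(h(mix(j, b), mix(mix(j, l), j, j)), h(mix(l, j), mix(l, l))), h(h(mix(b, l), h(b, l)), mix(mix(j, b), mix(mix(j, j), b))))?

Descend into:  mix(mix(j, b), mix(mix(j, j), b))
Merge nested applications:  mix(j, b, j, j, b)
Order the arguments:  mix(b, b, j, j, j)
Put back:  h(h(h(mix(b, j), mix(j, j, j, l)), h(mix(j, l), mix(l, l))), h(h(mix(b, l), h(b, l)), mix(b, b, j, j, j)))

Answer: h(h(h(mix(b, j), mix(j, j, j, l)), h(mix(j, l), mix(l, l))), h(h(mix(b, l), h(b, l)), mix(b, b, j, j, j)))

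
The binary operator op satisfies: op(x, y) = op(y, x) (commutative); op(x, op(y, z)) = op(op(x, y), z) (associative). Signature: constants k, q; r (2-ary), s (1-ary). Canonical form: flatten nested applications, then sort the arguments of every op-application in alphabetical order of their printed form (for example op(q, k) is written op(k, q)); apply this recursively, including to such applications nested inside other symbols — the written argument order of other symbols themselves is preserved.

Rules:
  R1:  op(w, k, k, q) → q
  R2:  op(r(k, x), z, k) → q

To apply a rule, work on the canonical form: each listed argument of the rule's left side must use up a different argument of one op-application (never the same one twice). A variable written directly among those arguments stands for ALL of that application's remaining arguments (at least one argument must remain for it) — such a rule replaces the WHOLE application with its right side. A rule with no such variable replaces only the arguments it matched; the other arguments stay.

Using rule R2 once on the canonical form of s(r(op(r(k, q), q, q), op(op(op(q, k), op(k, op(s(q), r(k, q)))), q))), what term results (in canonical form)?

Answer: s(r(op(q, q, r(k, q)), q))

Derivation:
Canonical form:  s(r(op(q, q, r(k, q)), op(k, k, q, q, r(k, q), s(q))))
Match R2:  consume k, r(k, q);  x := q, z := op(k, q, q, s(q))
The variable takes the whole remainder — replace the entire application.
New term:  s(r(op(q, q, r(k, q)), q))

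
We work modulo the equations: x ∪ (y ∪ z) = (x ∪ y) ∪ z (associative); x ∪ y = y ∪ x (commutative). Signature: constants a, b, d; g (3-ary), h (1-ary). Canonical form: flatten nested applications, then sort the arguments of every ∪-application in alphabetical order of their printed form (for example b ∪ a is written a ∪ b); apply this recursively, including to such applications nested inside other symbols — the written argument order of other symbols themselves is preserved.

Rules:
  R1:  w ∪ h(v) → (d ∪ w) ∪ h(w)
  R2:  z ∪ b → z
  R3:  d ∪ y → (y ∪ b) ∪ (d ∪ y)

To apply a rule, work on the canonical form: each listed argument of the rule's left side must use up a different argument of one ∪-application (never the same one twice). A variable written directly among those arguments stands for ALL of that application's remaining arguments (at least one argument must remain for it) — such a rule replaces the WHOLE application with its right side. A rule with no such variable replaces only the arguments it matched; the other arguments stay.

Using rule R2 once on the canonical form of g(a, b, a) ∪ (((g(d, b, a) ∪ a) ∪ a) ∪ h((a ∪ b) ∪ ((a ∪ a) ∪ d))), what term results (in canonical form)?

Canonical form:  a ∪ a ∪ g(a, b, a) ∪ g(d, b, a) ∪ h(a ∪ a ∪ a ∪ b ∪ d)
Apply R2:  consuming b;  z := a ∪ a ∪ a ∪ d
The variable takes the whole remainder — replace the entire application.
Result:  a ∪ a ∪ g(a, b, a) ∪ g(d, b, a) ∪ h(a ∪ a ∪ a ∪ d)

Answer: a ∪ a ∪ g(a, b, a) ∪ g(d, b, a) ∪ h(a ∪ a ∪ a ∪ d)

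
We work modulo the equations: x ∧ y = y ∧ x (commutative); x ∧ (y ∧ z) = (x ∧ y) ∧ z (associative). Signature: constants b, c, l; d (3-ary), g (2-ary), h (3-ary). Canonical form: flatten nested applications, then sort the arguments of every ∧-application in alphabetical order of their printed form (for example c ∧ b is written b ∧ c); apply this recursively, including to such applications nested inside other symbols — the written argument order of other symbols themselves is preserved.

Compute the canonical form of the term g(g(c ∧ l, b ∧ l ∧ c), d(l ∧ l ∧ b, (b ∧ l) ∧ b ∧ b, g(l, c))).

Answer: g(g(c ∧ l, b ∧ c ∧ l), d(b ∧ l ∧ l, b ∧ b ∧ b ∧ l, g(l, c)))

Derivation:
Work inside:  (b ∧ l) ∧ b ∧ b
Merge nested applications:  b ∧ l ∧ b ∧ b
Order the arguments:  b ∧ b ∧ b ∧ l
Put back:  g(g(c ∧ l, b ∧ c ∧ l), d(b ∧ l ∧ l, b ∧ b ∧ b ∧ l, g(l, c)))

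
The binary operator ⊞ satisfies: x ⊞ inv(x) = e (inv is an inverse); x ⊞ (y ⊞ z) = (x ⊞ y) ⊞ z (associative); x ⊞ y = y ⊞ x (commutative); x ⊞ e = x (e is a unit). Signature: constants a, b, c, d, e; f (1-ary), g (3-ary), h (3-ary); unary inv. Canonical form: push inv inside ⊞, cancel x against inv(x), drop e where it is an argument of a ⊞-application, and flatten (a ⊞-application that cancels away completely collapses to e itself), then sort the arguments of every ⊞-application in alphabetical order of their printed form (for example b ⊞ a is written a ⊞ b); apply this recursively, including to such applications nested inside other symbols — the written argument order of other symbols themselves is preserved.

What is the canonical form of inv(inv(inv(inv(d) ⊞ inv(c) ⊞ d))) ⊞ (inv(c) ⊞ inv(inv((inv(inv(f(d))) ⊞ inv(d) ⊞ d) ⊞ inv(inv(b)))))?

Push inv inside:  distribute inv over ⊞ and collapse double inv
Cancel inverse pairs:  d cancels; c cancels
Collect terms:  f(d) ⊞ b
Sort:  b ⊞ f(d)

Answer: b ⊞ f(d)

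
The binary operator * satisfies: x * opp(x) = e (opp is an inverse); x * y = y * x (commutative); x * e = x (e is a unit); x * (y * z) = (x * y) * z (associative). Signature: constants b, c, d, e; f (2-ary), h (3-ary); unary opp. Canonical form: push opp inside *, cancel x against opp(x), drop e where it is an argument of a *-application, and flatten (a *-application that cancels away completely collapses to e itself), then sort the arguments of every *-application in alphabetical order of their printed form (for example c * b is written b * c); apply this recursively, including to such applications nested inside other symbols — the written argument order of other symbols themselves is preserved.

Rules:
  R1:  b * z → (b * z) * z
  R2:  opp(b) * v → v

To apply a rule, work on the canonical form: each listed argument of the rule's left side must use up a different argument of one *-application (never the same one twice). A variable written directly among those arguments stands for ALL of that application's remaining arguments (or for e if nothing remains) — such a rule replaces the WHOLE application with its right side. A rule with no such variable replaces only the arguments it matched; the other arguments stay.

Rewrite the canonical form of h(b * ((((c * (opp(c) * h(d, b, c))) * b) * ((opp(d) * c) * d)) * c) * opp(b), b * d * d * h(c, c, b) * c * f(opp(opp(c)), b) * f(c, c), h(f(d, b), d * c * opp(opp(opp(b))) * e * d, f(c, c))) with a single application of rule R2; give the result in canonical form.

Answer: h(b * c * c * h(d, b, c), b * c * d * d * f(c, b) * f(c, c) * h(c, c, b), h(f(d, b), c * d * d, f(c, c)))

Derivation:
Canonical form:  h(b * c * c * h(d, b, c), b * c * d * d * f(c, b) * f(c, c) * h(c, c, b), h(f(d, b), c * d * d * opp(b), f(c, c)))
Apply R2:  consuming opp(b);  v := c * d * d
The extension variable absorbs all remaining arguments, so the whole application is rewritten.
New term:  h(b * c * c * h(d, b, c), b * c * d * d * f(c, b) * f(c, c) * h(c, c, b), h(f(d, b), c * d * d, f(c, c)))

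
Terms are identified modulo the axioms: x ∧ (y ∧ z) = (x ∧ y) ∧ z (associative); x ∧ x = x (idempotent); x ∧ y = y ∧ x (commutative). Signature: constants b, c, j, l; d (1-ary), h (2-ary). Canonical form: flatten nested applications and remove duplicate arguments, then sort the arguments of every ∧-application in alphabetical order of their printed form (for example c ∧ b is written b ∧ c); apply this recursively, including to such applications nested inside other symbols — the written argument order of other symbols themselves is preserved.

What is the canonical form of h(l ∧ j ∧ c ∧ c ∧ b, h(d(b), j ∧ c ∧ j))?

Focus inside:  l ∧ j ∧ c ∧ c ∧ b
Idempotence:  drop duplicate c
Order the arguments:  b ∧ c ∧ j ∧ l
Put back:  h(b ∧ c ∧ j ∧ l, h(d(b), c ∧ j))

Answer: h(b ∧ c ∧ j ∧ l, h(d(b), c ∧ j))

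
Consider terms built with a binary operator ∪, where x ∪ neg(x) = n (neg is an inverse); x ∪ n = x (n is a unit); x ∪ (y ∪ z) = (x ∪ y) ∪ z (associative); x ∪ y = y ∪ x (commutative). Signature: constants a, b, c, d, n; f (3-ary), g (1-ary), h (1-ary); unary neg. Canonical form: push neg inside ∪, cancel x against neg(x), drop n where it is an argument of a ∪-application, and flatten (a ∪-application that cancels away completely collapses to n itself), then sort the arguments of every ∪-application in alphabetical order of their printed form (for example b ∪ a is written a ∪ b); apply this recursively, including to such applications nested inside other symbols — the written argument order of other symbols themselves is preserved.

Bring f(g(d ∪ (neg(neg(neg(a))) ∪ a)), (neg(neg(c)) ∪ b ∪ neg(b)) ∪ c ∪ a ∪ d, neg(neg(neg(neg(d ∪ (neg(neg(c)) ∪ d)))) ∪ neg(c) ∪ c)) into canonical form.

Answer: f(g(d), a ∪ c ∪ c ∪ d, c ∪ d ∪ d)

Derivation:
Focus inside:  neg(neg(neg(d ∪ (neg(neg(c)) ∪ d)))) ∪ neg(c) ∪ c
Push neg inside:  distribute neg over ∪ and collapse double neg
Combine occurrences:  neg(d) ∪ neg(d) ∪ neg(c)
Sort arguments:  neg(c) ∪ neg(d) ∪ neg(d)
Rebuild:  f(g(d), a ∪ c ∪ c ∪ d, c ∪ d ∪ d)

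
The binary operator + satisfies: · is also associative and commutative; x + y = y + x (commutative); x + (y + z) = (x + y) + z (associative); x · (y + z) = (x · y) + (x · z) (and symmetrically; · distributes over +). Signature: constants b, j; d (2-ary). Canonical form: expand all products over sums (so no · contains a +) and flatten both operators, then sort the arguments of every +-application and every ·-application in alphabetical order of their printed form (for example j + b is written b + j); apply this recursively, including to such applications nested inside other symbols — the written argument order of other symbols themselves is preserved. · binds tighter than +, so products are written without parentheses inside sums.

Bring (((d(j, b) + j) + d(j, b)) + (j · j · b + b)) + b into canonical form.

Answer: b + b + b · j · j + d(j, b) + d(j, b) + j

Derivation:
Un-nest:  d(j, b) + j + d(j, b) + b · j · j + b + b
Sort arguments:  b + b + b · j · j + d(j, b) + d(j, b) + j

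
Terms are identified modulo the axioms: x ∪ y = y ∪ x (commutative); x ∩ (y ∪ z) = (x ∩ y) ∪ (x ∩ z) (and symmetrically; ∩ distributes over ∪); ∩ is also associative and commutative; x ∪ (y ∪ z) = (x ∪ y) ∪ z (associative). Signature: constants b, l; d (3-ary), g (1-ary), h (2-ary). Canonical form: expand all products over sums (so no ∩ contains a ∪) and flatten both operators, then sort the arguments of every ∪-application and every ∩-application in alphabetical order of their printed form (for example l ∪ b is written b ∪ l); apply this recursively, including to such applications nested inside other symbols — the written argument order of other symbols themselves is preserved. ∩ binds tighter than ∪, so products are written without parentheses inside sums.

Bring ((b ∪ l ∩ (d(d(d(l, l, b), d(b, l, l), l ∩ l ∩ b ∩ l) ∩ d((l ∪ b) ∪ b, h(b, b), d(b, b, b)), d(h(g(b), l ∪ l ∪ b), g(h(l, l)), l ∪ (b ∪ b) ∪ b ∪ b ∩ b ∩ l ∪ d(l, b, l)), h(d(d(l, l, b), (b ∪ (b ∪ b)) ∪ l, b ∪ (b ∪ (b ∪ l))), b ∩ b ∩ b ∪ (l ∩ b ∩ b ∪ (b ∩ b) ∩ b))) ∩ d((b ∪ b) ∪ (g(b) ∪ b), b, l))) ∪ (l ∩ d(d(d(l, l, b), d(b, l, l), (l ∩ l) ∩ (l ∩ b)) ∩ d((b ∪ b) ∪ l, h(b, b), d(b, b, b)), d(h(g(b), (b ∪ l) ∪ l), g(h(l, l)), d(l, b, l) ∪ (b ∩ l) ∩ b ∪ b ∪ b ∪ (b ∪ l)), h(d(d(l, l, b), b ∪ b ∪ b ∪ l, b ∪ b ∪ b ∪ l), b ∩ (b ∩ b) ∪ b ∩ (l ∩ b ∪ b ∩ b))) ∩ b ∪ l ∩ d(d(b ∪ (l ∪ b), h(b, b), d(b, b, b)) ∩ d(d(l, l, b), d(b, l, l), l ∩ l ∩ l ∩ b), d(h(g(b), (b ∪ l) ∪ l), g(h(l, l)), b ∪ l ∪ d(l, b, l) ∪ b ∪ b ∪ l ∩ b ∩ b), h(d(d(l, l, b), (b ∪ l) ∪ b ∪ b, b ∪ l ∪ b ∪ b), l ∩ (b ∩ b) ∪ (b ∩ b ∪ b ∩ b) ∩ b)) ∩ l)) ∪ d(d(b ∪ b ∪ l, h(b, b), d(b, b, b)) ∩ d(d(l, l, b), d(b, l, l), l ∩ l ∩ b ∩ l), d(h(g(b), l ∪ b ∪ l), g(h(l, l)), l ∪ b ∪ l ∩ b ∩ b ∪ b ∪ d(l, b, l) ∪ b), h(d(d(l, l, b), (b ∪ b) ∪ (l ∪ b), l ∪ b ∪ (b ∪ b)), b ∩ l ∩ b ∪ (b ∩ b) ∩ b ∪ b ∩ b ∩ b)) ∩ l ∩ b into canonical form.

Expand products over sums:  b ∪ d(b ∪ b ∪ b ∪ g(b), b, l) ∩ d(d(b ∪ b ∪ l, h(b, b), d(b, b, b)) ∩ d(d(l, l, b), d(b, l, l), b ∩ l ∩ l ∩ l), d(h(g(b), b ∪ l ∪ l), g(h(l, l)), b ∪ b ∪ b ∪ b ∩ b ∩ l ∪ d(l, b, l) ∪ l), h(d(d(l, l, b), b ∪ b ∪ b ∪ l, b ∪ b ∪ b ∪ l), b ∩ b ∩ b ∪ b ∩ b ∩ b ∪ b ∩ b ∩ l)) ∩ l ∪ b ∩ d(d(b ∪ b ∪ l, h(b, b), d(b, b, b)) ∩ d(d(l, l, b), d(b, l, l), b ∩ l ∩ l ∩ l), d(h(g(b), b ∪ l ∪ l), g(h(l, l)), b ∪ b ∪ b ∪ b ∩ b ∩ l ∪ d(l, b, l) ∪ l), h(d(d(l, l, b), b ∪ b ∪ b ∪ l, b ∪ b ∪ b ∪ l), b ∩ b ∩ b ∪ b ∩ b ∩ b ∪ b ∩ b ∩ l)) ∩ l ∪ d(d(b ∪ b ∪ l, h(b, b), d(b, b, b)) ∩ d(d(l, l, b), d(b, l, l), b ∩ l ∩ l ∩ l), d(h(g(b), b ∪ l ∪ l), g(h(l, l)), b ∪ b ∪ b ∪ b ∩ b ∩ l ∪ d(l, b, l) ∪ l), h(d(d(l, l, b), b ∪ b ∪ b ∪ l, b ∪ b ∪ b ∪ l), b ∩ b ∩ b ∪ b ∩ b ∩ b ∪ b ∩ b ∩ l)) ∩ l ∩ l ∪ b ∩ d(d(b ∪ b ∪ l, h(b, b), d(b, b, b)) ∩ d(d(l, l, b), d(b, l, l), b ∩ l ∩ l ∩ l), d(h(g(b), b ∪ l ∪ l), g(h(l, l)), b ∪ b ∪ b ∪ b ∩ b ∩ l ∪ d(l, b, l) ∪ l), h(d(d(l, l, b), b ∪ b ∪ b ∪ l, b ∪ b ∪ b ∪ l), b ∩ b ∩ b ∪ b ∩ b ∩ b ∪ b ∩ b ∩ l)) ∩ l
Sort arguments:  b ∪ b ∩ d(d(b ∪ b ∪ l, h(b, b), d(b, b, b)) ∩ d(d(l, l, b), d(b, l, l), b ∩ l ∩ l ∩ l), d(h(g(b), b ∪ l ∪ l), g(h(l, l)), b ∪ b ∪ b ∪ b ∩ b ∩ l ∪ d(l, b, l) ∪ l), h(d(d(l, l, b), b ∪ b ∪ b ∪ l, b ∪ b ∪ b ∪ l), b ∩ b ∩ b ∪ b ∩ b ∩ b ∪ b ∩ b ∩ l)) ∩ l ∪ b ∩ d(d(b ∪ b ∪ l, h(b, b), d(b, b, b)) ∩ d(d(l, l, b), d(b, l, l), b ∩ l ∩ l ∩ l), d(h(g(b), b ∪ l ∪ l), g(h(l, l)), b ∪ b ∪ b ∪ b ∩ b ∩ l ∪ d(l, b, l) ∪ l), h(d(d(l, l, b), b ∪ b ∪ b ∪ l, b ∪ b ∪ b ∪ l), b ∩ b ∩ b ∪ b ∩ b ∩ b ∪ b ∩ b ∩ l)) ∩ l ∪ d(b ∪ b ∪ b ∪ g(b), b, l) ∩ d(d(b ∪ b ∪ l, h(b, b), d(b, b, b)) ∩ d(d(l, l, b), d(b, l, l), b ∩ l ∩ l ∩ l), d(h(g(b), b ∪ l ∪ l), g(h(l, l)), b ∪ b ∪ b ∪ b ∩ b ∩ l ∪ d(l, b, l) ∪ l), h(d(d(l, l, b), b ∪ b ∪ b ∪ l, b ∪ b ∪ b ∪ l), b ∩ b ∩ b ∪ b ∩ b ∩ b ∪ b ∩ b ∩ l)) ∩ l ∪ d(d(b ∪ b ∪ l, h(b, b), d(b, b, b)) ∩ d(d(l, l, b), d(b, l, l), b ∩ l ∩ l ∩ l), d(h(g(b), b ∪ l ∪ l), g(h(l, l)), b ∪ b ∪ b ∪ b ∩ b ∩ l ∪ d(l, b, l) ∪ l), h(d(d(l, l, b), b ∪ b ∪ b ∪ l, b ∪ b ∪ b ∪ l), b ∩ b ∩ b ∪ b ∩ b ∩ b ∪ b ∩ b ∩ l)) ∩ l ∩ l

Answer: b ∪ b ∩ d(d(b ∪ b ∪ l, h(b, b), d(b, b, b)) ∩ d(d(l, l, b), d(b, l, l), b ∩ l ∩ l ∩ l), d(h(g(b), b ∪ l ∪ l), g(h(l, l)), b ∪ b ∪ b ∪ b ∩ b ∩ l ∪ d(l, b, l) ∪ l), h(d(d(l, l, b), b ∪ b ∪ b ∪ l, b ∪ b ∪ b ∪ l), b ∩ b ∩ b ∪ b ∩ b ∩ b ∪ b ∩ b ∩ l)) ∩ l ∪ b ∩ d(d(b ∪ b ∪ l, h(b, b), d(b, b, b)) ∩ d(d(l, l, b), d(b, l, l), b ∩ l ∩ l ∩ l), d(h(g(b), b ∪ l ∪ l), g(h(l, l)), b ∪ b ∪ b ∪ b ∩ b ∩ l ∪ d(l, b, l) ∪ l), h(d(d(l, l, b), b ∪ b ∪ b ∪ l, b ∪ b ∪ b ∪ l), b ∩ b ∩ b ∪ b ∩ b ∩ b ∪ b ∩ b ∩ l)) ∩ l ∪ d(b ∪ b ∪ b ∪ g(b), b, l) ∩ d(d(b ∪ b ∪ l, h(b, b), d(b, b, b)) ∩ d(d(l, l, b), d(b, l, l), b ∩ l ∩ l ∩ l), d(h(g(b), b ∪ l ∪ l), g(h(l, l)), b ∪ b ∪ b ∪ b ∩ b ∩ l ∪ d(l, b, l) ∪ l), h(d(d(l, l, b), b ∪ b ∪ b ∪ l, b ∪ b ∪ b ∪ l), b ∩ b ∩ b ∪ b ∩ b ∩ b ∪ b ∩ b ∩ l)) ∩ l ∪ d(d(b ∪ b ∪ l, h(b, b), d(b, b, b)) ∩ d(d(l, l, b), d(b, l, l), b ∩ l ∩ l ∩ l), d(h(g(b), b ∪ l ∪ l), g(h(l, l)), b ∪ b ∪ b ∪ b ∩ b ∩ l ∪ d(l, b, l) ∪ l), h(d(d(l, l, b), b ∪ b ∪ b ∪ l, b ∪ b ∪ b ∪ l), b ∩ b ∩ b ∪ b ∩ b ∩ b ∪ b ∩ b ∩ l)) ∩ l ∩ l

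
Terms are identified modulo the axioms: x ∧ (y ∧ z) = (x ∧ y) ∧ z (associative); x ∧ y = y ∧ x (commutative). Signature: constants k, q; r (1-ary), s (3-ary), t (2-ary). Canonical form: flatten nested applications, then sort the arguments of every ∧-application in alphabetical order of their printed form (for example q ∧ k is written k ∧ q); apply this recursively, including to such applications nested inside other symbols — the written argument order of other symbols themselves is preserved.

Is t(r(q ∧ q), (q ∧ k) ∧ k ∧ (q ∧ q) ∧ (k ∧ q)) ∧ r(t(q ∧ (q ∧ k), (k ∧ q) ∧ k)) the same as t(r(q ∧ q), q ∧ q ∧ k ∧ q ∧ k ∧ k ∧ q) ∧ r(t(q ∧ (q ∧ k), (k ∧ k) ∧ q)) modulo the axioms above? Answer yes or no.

Answer: yes — both canonical forms are r(t(k ∧ q ∧ q, k ∧ k ∧ q)) ∧ t(r(q ∧ q), k ∧ k ∧ k ∧ q ∧ q ∧ q ∧ q)

Derivation:
Left:  t(r(q ∧ q), (q ∧ k) ∧ k ∧ (q ∧ q) ∧ (k ∧ q)) ∧ r(t(q ∧ (q ∧ k), (k ∧ q) ∧ k))
  Simplify inside:  t(r(q ∧ q), (q ∧ k) ∧ k ∧ (q ∧ q) ∧ (k ∧ q))  →  t(r(q ∧ q), k ∧ k ∧ k ∧ q ∧ q ∧ q ∧ q)
  Simplify inside:  r(t(q ∧ (q ∧ k), (k ∧ q) ∧ k))  →  r(t(k ∧ q ∧ q, k ∧ k ∧ q))
  Order the arguments:  r(t(k ∧ q ∧ q, k ∧ k ∧ q)) ∧ t(r(q ∧ q), k ∧ k ∧ k ∧ q ∧ q ∧ q ∧ q)
Right:  t(r(q ∧ q), q ∧ q ∧ k ∧ q ∧ k ∧ k ∧ q) ∧ r(t(q ∧ (q ∧ k), (k ∧ k) ∧ q))
  Canonicalize subterm:  t(r(q ∧ q), q ∧ q ∧ k ∧ q ∧ k ∧ k ∧ q)  →  t(r(q ∧ q), k ∧ k ∧ k ∧ q ∧ q ∧ q ∧ q)
  Inside:  r(t(q ∧ (q ∧ k), (k ∧ k) ∧ q))  →  r(t(k ∧ q ∧ q, k ∧ k ∧ q))
  Sort arguments:  r(t(k ∧ q ∧ q, k ∧ k ∧ q)) ∧ t(r(q ∧ q), k ∧ k ∧ k ∧ q ∧ q ∧ q ∧ q)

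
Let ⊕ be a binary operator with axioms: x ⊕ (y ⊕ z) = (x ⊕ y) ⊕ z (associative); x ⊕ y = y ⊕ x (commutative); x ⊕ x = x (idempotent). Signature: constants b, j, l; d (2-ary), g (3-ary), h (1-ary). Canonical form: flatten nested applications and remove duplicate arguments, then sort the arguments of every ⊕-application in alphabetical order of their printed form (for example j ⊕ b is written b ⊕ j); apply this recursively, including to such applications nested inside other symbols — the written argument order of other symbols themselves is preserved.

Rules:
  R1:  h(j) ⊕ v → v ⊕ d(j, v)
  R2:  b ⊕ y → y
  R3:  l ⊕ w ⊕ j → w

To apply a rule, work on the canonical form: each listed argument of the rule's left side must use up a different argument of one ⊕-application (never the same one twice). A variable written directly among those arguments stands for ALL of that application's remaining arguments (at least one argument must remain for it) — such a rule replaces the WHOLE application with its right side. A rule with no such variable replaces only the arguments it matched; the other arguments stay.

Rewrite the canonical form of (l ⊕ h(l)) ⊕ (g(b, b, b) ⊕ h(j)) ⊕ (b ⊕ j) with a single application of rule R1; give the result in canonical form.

Canonical form:  b ⊕ g(b, b, b) ⊕ h(j) ⊕ h(l) ⊕ j ⊕ l
Match R1:  consume h(j);  v := b ⊕ g(b, b, b) ⊕ h(l) ⊕ j ⊕ l
Every leftover argument binds to the variable; the entire application is replaced.
New term:  b ⊕ d(j, b ⊕ g(b, b, b) ⊕ h(l) ⊕ j ⊕ l) ⊕ g(b, b, b) ⊕ h(l) ⊕ j ⊕ l

Answer: b ⊕ d(j, b ⊕ g(b, b, b) ⊕ h(l) ⊕ j ⊕ l) ⊕ g(b, b, b) ⊕ h(l) ⊕ j ⊕ l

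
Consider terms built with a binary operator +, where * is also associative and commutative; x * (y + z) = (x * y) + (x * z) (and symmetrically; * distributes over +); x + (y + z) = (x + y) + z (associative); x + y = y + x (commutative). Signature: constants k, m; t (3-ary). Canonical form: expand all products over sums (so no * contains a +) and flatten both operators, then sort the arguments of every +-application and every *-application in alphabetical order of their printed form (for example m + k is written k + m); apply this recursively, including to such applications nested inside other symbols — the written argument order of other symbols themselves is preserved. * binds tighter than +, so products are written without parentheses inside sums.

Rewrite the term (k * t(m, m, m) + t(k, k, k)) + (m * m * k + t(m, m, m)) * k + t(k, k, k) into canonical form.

Expand:  k * t(m, m, m) + t(k, k, k) + k * k * m * m + k * t(m, m, m) + t(k, k, k)
Sort arguments:  k * k * m * m + k * t(m, m, m) + k * t(m, m, m) + t(k, k, k) + t(k, k, k)

Answer: k * k * m * m + k * t(m, m, m) + k * t(m, m, m) + t(k, k, k) + t(k, k, k)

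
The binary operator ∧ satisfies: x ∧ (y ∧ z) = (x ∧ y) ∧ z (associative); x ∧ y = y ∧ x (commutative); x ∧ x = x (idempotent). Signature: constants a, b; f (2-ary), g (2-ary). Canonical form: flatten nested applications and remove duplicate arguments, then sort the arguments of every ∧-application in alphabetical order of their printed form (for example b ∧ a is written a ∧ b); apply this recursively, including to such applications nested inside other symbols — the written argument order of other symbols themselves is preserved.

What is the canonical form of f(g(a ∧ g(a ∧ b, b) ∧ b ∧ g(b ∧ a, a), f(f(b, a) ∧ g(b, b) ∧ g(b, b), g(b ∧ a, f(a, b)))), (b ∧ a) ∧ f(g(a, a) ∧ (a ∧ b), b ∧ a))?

Answer: f(g(a ∧ b ∧ g(a ∧ b, a) ∧ g(a ∧ b, b), f(f(b, a) ∧ g(b, b), g(a ∧ b, f(a, b)))), a ∧ b ∧ f(a ∧ b ∧ g(a, a), a ∧ b))

Derivation:
Descend into:  (b ∧ a) ∧ f(g(a, a) ∧ (a ∧ b), b ∧ a)
Un-nest:  b ∧ a ∧ f(g(a, a) ∧ (a ∧ b), b ∧ a)
Simplify inside:  f(g(a, a) ∧ (a ∧ b), b ∧ a)  →  f(a ∧ b ∧ g(a, a), a ∧ b)
Sort:  a ∧ b ∧ f(a ∧ b ∧ g(a, a), a ∧ b)
Put back:  f(g(a ∧ b ∧ g(a ∧ b, a) ∧ g(a ∧ b, b), f(f(b, a) ∧ g(b, b), g(a ∧ b, f(a, b)))), a ∧ b ∧ f(a ∧ b ∧ g(a, a), a ∧ b))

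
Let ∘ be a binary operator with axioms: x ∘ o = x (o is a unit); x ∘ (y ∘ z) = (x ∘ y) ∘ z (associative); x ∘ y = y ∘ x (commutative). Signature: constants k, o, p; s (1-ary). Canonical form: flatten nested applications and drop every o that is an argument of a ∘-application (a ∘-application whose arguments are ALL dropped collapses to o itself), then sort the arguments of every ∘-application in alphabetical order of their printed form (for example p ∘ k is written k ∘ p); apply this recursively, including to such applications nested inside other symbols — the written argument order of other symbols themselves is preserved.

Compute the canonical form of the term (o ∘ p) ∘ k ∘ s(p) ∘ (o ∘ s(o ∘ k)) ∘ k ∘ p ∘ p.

Merge nested applications:  o ∘ p ∘ k ∘ s(p) ∘ o ∘ s(o ∘ k) ∘ k ∘ p ∘ p
Simplify inside:  s(o ∘ k)  →  s(k)
Unit:  drop o (×2)
Sort:  k ∘ k ∘ p ∘ p ∘ p ∘ s(k) ∘ s(p)

Answer: k ∘ k ∘ p ∘ p ∘ p ∘ s(k) ∘ s(p)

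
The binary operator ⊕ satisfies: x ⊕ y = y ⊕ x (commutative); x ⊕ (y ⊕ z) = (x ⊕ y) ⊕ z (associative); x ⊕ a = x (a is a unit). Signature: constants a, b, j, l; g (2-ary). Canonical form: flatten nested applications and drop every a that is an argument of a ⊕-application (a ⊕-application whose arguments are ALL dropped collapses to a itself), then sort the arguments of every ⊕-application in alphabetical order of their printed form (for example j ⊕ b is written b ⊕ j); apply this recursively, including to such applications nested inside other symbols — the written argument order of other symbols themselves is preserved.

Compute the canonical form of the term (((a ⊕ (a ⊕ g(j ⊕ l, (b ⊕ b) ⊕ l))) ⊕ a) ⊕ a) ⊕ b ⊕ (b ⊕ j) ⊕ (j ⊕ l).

Un-nest:  a ⊕ a ⊕ g(j ⊕ l, (b ⊕ b) ⊕ l) ⊕ a ⊕ a ⊕ b ⊕ b ⊕ j ⊕ j ⊕ l
Inside:  g(j ⊕ l, (b ⊕ b) ⊕ l)  →  g(j ⊕ l, b ⊕ b ⊕ l)
Unit:  drop a (×4)
Order the arguments:  b ⊕ b ⊕ g(j ⊕ l, b ⊕ b ⊕ l) ⊕ j ⊕ j ⊕ l

Answer: b ⊕ b ⊕ g(j ⊕ l, b ⊕ b ⊕ l) ⊕ j ⊕ j ⊕ l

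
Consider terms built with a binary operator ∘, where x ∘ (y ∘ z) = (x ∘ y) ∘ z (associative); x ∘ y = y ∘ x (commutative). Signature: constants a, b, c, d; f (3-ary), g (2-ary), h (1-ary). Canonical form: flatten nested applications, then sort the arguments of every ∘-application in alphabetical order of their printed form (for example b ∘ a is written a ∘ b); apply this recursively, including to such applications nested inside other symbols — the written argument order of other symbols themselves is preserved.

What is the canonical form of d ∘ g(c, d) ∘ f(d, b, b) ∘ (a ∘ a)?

Un-nest:  d ∘ g(c, d) ∘ f(d, b, b) ∘ a ∘ a
Sort arguments:  a ∘ a ∘ d ∘ f(d, b, b) ∘ g(c, d)

Answer: a ∘ a ∘ d ∘ f(d, b, b) ∘ g(c, d)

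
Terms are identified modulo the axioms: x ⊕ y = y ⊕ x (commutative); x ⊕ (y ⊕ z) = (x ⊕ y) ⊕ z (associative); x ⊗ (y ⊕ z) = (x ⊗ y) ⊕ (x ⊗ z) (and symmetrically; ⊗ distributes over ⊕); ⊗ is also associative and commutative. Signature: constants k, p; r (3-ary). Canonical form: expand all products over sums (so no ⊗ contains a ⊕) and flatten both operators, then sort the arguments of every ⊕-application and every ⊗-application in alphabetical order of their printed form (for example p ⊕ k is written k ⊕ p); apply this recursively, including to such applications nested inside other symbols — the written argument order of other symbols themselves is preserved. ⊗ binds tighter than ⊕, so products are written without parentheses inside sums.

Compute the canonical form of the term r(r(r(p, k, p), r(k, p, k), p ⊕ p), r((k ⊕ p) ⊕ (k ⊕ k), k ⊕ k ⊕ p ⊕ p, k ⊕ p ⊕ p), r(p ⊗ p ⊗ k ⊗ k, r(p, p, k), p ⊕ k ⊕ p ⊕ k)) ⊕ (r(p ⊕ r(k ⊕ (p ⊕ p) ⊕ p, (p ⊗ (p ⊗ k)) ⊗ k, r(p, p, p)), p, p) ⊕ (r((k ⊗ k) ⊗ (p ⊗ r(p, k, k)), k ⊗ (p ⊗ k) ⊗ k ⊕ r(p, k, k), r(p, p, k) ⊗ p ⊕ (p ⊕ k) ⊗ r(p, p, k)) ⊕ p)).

Distribute:  r(r(r(p, k, p), r(k, p, k), p ⊕ p), r(k ⊕ k ⊕ k ⊕ p, k ⊕ k ⊕ p ⊕ p, k ⊕ p ⊕ p), r(k ⊗ k ⊗ p ⊗ p, r(p, p, k), k ⊕ k ⊕ p ⊕ p)) ⊕ r(p ⊕ r(k ⊕ p ⊕ p ⊕ p, k ⊗ k ⊗ p ⊗ p, r(p, p, p)), p, p) ⊕ r(k ⊗ k ⊗ p ⊗ r(p, k, k), k ⊗ k ⊗ k ⊗ p ⊕ r(p, k, k), k ⊗ r(p, p, k) ⊕ p ⊗ r(p, p, k) ⊕ p ⊗ r(p, p, k)) ⊕ p
Sort:  p ⊕ r(k ⊗ k ⊗ p ⊗ r(p, k, k), k ⊗ k ⊗ k ⊗ p ⊕ r(p, k, k), k ⊗ r(p, p, k) ⊕ p ⊗ r(p, p, k) ⊕ p ⊗ r(p, p, k)) ⊕ r(p ⊕ r(k ⊕ p ⊕ p ⊕ p, k ⊗ k ⊗ p ⊗ p, r(p, p, p)), p, p) ⊕ r(r(r(p, k, p), r(k, p, k), p ⊕ p), r(k ⊕ k ⊕ k ⊕ p, k ⊕ k ⊕ p ⊕ p, k ⊕ p ⊕ p), r(k ⊗ k ⊗ p ⊗ p, r(p, p, k), k ⊕ k ⊕ p ⊕ p))

Answer: p ⊕ r(k ⊗ k ⊗ p ⊗ r(p, k, k), k ⊗ k ⊗ k ⊗ p ⊕ r(p, k, k), k ⊗ r(p, p, k) ⊕ p ⊗ r(p, p, k) ⊕ p ⊗ r(p, p, k)) ⊕ r(p ⊕ r(k ⊕ p ⊕ p ⊕ p, k ⊗ k ⊗ p ⊗ p, r(p, p, p)), p, p) ⊕ r(r(r(p, k, p), r(k, p, k), p ⊕ p), r(k ⊕ k ⊕ k ⊕ p, k ⊕ k ⊕ p ⊕ p, k ⊕ p ⊕ p), r(k ⊗ k ⊗ p ⊗ p, r(p, p, k), k ⊕ k ⊕ p ⊕ p))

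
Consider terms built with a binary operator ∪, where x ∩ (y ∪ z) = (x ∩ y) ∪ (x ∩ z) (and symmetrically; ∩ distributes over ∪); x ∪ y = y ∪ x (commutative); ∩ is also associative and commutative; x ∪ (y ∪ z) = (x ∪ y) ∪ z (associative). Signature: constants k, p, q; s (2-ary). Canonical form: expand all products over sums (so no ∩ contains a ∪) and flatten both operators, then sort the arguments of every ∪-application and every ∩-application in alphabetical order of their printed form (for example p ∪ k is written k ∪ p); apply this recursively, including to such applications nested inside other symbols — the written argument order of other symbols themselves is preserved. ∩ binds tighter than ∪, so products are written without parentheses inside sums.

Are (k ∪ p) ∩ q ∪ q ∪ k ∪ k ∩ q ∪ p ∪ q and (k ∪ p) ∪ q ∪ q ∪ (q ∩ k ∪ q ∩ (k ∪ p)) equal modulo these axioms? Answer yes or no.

Answer: yes — both canonical forms are k ∪ k ∩ q ∪ k ∩ q ∪ p ∪ p ∩ q ∪ q ∪ q

Derivation:
Left:  (k ∪ p) ∩ q ∪ q ∪ k ∪ k ∩ q ∪ p ∪ q
  Expand:  k ∩ q ∪ p ∩ q ∪ q ∪ k ∪ k ∩ q ∪ p ∪ q
  Sort arguments:  k ∪ k ∩ q ∪ k ∩ q ∪ p ∪ p ∩ q ∪ q ∪ q
Right:  (k ∪ p) ∪ q ∪ q ∪ (q ∩ k ∪ q ∩ (k ∪ p))
  Distribute:  k ∪ p ∪ q ∪ q ∪ k ∩ q ∪ k ∩ q ∪ p ∩ q
  Sort arguments:  k ∪ k ∩ q ∪ k ∩ q ∪ p ∪ p ∩ q ∪ q ∪ q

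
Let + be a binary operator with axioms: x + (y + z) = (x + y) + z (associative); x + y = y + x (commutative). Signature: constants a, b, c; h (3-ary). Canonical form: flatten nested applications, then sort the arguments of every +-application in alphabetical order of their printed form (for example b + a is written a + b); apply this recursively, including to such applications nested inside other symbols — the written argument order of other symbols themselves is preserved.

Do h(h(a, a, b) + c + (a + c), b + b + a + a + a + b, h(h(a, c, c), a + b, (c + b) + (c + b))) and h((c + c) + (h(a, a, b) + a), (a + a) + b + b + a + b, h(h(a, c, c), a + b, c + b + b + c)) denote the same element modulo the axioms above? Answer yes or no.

Left:  h(h(a, a, b) + c + (a + c), b + b + a + a + a + b, h(h(a, c, c), a + b, (c + b) + (c + b)))
  Work inside:  h(a, a, b) + c + (a + c)
  Un-nest:  h(a, a, b) + c + a + c
  Sort arguments:  a + c + c + h(a, a, b)
  Reassemble:  h(a + c + c + h(a, a, b), a + a + a + b + b + b, h(h(a, c, c), a + b, b + b + c + c))
Right:  h((c + c) + (h(a, a, b) + a), (a + a) + b + b + a + b, h(h(a, c, c), a + b, c + b + b + c))
  Focus inside:  (c + c) + (h(a, a, b) + a)
  Merge nested applications:  c + c + h(a, a, b) + a
  Sort arguments:  a + c + c + h(a, a, b)
  Put back:  h(a + c + c + h(a, a, b), a + a + a + b + b + b, h(h(a, c, c), a + b, b + b + c + c))

Answer: yes — both canonical forms are h(a + c + c + h(a, a, b), a + a + a + b + b + b, h(h(a, c, c), a + b, b + b + c + c))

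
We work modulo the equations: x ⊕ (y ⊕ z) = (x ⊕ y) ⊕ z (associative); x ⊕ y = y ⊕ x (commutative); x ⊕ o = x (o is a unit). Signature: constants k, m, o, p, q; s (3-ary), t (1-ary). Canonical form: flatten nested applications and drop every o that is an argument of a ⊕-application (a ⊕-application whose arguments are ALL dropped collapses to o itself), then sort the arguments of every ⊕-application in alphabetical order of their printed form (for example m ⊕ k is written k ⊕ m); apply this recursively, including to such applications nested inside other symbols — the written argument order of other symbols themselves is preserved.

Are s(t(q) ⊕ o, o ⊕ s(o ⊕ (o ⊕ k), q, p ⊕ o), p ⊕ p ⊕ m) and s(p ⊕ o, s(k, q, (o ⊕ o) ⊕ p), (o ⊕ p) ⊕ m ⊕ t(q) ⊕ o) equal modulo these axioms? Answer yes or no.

Left:  s(t(q) ⊕ o, o ⊕ s(o ⊕ (o ⊕ k), q, p ⊕ o), p ⊕ p ⊕ m)
  Focus inside:  o ⊕ s(o ⊕ (o ⊕ k), q, p ⊕ o)
  Simplify inside:  s(o ⊕ (o ⊕ k), q, p ⊕ o)  →  s(k, q, p)
  Units out:  drop o
  Sort:  s(k, q, p)
  Put back:  s(t(q), s(k, q, p), m ⊕ p ⊕ p)
Right:  s(p ⊕ o, s(k, q, (o ⊕ o) ⊕ p), (o ⊕ p) ⊕ m ⊕ t(q) ⊕ o)
  Descend into:  (o ⊕ p) ⊕ m ⊕ t(q) ⊕ o
  Un-nest:  o ⊕ p ⊕ m ⊕ t(q) ⊕ o
  Unit:  drop o (×2)
  Sort:  m ⊕ p ⊕ t(q)
  Put back:  s(p, s(k, q, p), m ⊕ p ⊕ t(q))

Answer: no — s(t(q), s(k, q, p), m ⊕ p ⊕ p) vs s(p, s(k, q, p), m ⊕ p ⊕ t(q))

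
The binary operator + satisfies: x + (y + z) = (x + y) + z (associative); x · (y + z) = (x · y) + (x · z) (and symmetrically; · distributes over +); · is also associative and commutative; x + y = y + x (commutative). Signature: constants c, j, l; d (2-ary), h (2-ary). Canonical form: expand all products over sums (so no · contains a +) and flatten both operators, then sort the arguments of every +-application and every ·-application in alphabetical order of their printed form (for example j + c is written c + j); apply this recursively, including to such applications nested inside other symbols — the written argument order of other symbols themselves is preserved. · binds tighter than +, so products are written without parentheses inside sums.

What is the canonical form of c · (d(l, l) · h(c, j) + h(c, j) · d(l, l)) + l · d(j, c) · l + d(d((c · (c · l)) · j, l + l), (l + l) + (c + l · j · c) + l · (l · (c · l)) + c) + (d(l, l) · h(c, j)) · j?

Distribute:  c · d(l, l) · h(c, j) + c · d(l, l) · h(c, j) + d(j, c) · l · l + d(d(c · c · j · l, l + l), c + c + c · j · l + c · l · l · l + l + l) + d(l, l) · h(c, j) · j
Order the arguments:  c · d(l, l) · h(c, j) + c · d(l, l) · h(c, j) + d(d(c · c · j · l, l + l), c + c + c · j · l + c · l · l · l + l + l) + d(j, c) · l · l + d(l, l) · h(c, j) · j

Answer: c · d(l, l) · h(c, j) + c · d(l, l) · h(c, j) + d(d(c · c · j · l, l + l), c + c + c · j · l + c · l · l · l + l + l) + d(j, c) · l · l + d(l, l) · h(c, j) · j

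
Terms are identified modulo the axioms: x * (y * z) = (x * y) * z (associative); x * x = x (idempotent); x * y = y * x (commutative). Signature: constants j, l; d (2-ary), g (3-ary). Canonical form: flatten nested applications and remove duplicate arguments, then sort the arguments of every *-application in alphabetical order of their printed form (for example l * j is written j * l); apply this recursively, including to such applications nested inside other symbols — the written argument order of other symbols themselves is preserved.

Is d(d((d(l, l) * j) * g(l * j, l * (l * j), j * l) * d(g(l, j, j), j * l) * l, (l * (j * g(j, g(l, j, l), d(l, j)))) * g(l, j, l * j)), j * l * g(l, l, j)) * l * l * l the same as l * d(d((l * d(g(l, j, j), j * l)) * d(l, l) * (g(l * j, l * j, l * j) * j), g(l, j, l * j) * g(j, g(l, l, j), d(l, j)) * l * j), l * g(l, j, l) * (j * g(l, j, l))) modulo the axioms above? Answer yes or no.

Answer: no — d(d(d(g(l, j, j), j * l) * d(l, l) * g(j * l, j * l, j * l) * j * l, g(j, g(l, j, l), d(l, j)) * g(l, j, j * l) * j * l), g(l, l, j) * j * l) * l vs d(d(d(g(l, j, j), j * l) * d(l, l) * g(j * l, j * l, j * l) * j * l, g(j, g(l, l, j), d(l, j)) * g(l, j, j * l) * j * l), g(l, j, l) * j * l) * l

Derivation:
Left:  d(d((d(l, l) * j) * g(l * j, l * (l * j), j * l) * d(g(l, j, j), j * l) * l, (l * (j * g(j, g(l, j, l), d(l, j)))) * g(l, j, l * j)), j * l * g(l, l, j)) * l * l * l
  Simplify inside:  d(d((d(l, l) * j) * g(l * j, l * (l * j), j * l) * d(g(l, j, j), j * l) * l, (l * (j * g(j, g(l, j, l), d(l, j)))) * g(l, j, l * j)), j * l * g(l, l, j))  →  d(d(d(g(l, j, j), j * l) * d(l, l) * g(j * l, j * l, j * l) * j * l, g(j, g(l, j, l), d(l, j)) * g(l, j, j * l) * j * l), g(l, l, j) * j * l)
  Drop duplicates:  drop duplicate l, l
  Sort arguments:  d(d(d(g(l, j, j), j * l) * d(l, l) * g(j * l, j * l, j * l) * j * l, g(j, g(l, j, l), d(l, j)) * g(l, j, j * l) * j * l), g(l, l, j) * j * l) * l
Right:  l * d(d((l * d(g(l, j, j), j * l)) * d(l, l) * (g(l * j, l * j, l * j) * j), g(l, j, l * j) * g(j, g(l, l, j), d(l, j)) * l * j), l * g(l, j, l) * (j * g(l, j, l)))
  Canonicalize subterm:  d(d((l * d(g(l, j, j), j * l)) * d(l, l) * (g(l * j, l * j, l * j) * j), g(l, j, l * j) * g(j, g(l, l, j), d(l, j)) * l * j), l * g(l, j, l) * (j * g(l, j, l)))  →  d(d(d(g(l, j, j), j * l) * d(l, l) * g(j * l, j * l, j * l) * j * l, g(j, g(l, l, j), d(l, j)) * g(l, j, j * l) * j * l), g(l, j, l) * j * l)
  Sort arguments:  d(d(d(g(l, j, j), j * l) * d(l, l) * g(j * l, j * l, j * l) * j * l, g(j, g(l, l, j), d(l, j)) * g(l, j, j * l) * j * l), g(l, j, l) * j * l) * l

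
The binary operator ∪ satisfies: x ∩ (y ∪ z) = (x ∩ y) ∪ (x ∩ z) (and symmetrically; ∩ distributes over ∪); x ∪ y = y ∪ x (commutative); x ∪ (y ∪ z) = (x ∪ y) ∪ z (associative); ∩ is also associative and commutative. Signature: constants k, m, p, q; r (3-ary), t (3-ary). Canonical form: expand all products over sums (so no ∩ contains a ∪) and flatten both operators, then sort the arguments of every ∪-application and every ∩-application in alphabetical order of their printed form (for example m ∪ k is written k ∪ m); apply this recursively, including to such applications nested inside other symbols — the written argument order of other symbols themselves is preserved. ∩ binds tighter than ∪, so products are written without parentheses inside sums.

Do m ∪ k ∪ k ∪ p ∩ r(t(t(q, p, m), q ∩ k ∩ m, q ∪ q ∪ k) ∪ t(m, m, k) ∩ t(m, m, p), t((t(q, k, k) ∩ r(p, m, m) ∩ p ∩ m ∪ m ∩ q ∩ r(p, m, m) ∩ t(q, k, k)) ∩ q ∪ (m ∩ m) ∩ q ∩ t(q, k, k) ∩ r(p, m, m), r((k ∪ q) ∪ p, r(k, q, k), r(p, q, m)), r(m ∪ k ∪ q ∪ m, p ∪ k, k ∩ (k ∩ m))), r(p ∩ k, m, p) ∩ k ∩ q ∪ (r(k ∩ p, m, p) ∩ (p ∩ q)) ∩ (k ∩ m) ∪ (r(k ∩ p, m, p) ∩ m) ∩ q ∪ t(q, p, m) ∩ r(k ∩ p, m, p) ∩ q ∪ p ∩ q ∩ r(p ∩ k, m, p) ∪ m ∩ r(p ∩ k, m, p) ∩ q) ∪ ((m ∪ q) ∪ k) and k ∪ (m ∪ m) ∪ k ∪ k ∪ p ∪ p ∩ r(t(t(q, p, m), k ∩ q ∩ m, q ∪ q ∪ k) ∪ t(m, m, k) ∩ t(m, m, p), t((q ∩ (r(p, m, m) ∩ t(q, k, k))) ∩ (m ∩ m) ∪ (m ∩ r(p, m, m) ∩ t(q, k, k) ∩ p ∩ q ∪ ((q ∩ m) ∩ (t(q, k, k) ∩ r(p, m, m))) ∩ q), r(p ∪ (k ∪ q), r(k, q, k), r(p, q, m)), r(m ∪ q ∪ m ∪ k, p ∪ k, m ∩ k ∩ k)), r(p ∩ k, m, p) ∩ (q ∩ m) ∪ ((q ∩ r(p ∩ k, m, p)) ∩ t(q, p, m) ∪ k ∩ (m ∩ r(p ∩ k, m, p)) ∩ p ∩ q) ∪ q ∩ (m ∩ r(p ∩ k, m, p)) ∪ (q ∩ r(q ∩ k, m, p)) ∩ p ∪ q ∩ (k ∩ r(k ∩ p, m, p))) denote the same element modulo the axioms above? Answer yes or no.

Left:  m ∪ k ∪ k ∪ p ∩ r(t(t(q, p, m), q ∩ k ∩ m, q ∪ q ∪ k) ∪ t(m, m, k) ∩ t(m, m, p), t((t(q, k, k) ∩ r(p, m, m) ∩ p ∩ m ∪ m ∩ q ∩ r(p, m, m) ∩ t(q, k, k)) ∩ q ∪ (m ∩ m) ∩ q ∩ t(q, k, k) ∩ r(p, m, m), r((k ∪ q) ∪ p, r(k, q, k), r(p, q, m)), r(m ∪ k ∪ q ∪ m, p ∪ k, k ∩ (k ∩ m))), r(p ∩ k, m, p) ∩ k ∩ q ∪ (r(k ∩ p, m, p) ∩ (p ∩ q)) ∩ (k ∩ m) ∪ (r(k ∩ p, m, p) ∩ m) ∩ q ∪ t(q, p, m) ∩ r(k ∩ p, m, p) ∩ q ∪ p ∩ q ∩ r(p ∩ k, m, p) ∪ m ∩ r(p ∩ k, m, p) ∩ q) ∪ ((m ∪ q) ∪ k)
  Distribute:  m ∪ k ∪ k ∪ p ∩ r(t(m, m, k) ∩ t(m, m, p) ∪ t(t(q, p, m), k ∩ m ∩ q, k ∪ q ∪ q), t(m ∩ m ∩ q ∩ r(p, m, m) ∩ t(q, k, k) ∪ m ∩ p ∩ q ∩ r(p, m, m) ∩ t(q, k, k) ∪ m ∩ q ∩ q ∩ r(p, m, m) ∩ t(q, k, k), r(k ∪ p ∪ q, r(k, q, k), r(p, q, m)), r(k ∪ m ∪ m ∪ q, k ∪ p, k ∩ k ∩ m)), k ∩ m ∩ p ∩ q ∩ r(k ∩ p, m, p) ∪ k ∩ q ∩ r(k ∩ p, m, p) ∪ m ∩ q ∩ r(k ∩ p, m, p) ∪ m ∩ q ∩ r(k ∩ p, m, p) ∪ p ∩ q ∩ r(k ∩ p, m, p) ∪ q ∩ r(k ∩ p, m, p) ∩ t(q, p, m)) ∪ m ∪ q ∪ k
  Order the arguments:  k ∪ k ∪ k ∪ m ∪ m ∪ p ∩ r(t(m, m, k) ∩ t(m, m, p) ∪ t(t(q, p, m), k ∩ m ∩ q, k ∪ q ∪ q), t(m ∩ m ∩ q ∩ r(p, m, m) ∩ t(q, k, k) ∪ m ∩ p ∩ q ∩ r(p, m, m) ∩ t(q, k, k) ∪ m ∩ q ∩ q ∩ r(p, m, m) ∩ t(q, k, k), r(k ∪ p ∪ q, r(k, q, k), r(p, q, m)), r(k ∪ m ∪ m ∪ q, k ∪ p, k ∩ k ∩ m)), k ∩ m ∩ p ∩ q ∩ r(k ∩ p, m, p) ∪ k ∩ q ∩ r(k ∩ p, m, p) ∪ m ∩ q ∩ r(k ∩ p, m, p) ∪ m ∩ q ∩ r(k ∩ p, m, p) ∪ p ∩ q ∩ r(k ∩ p, m, p) ∪ q ∩ r(k ∩ p, m, p) ∩ t(q, p, m)) ∪ q
Right:  k ∪ (m ∪ m) ∪ k ∪ k ∪ p ∪ p ∩ r(t(t(q, p, m), k ∩ q ∩ m, q ∪ q ∪ k) ∪ t(m, m, k) ∩ t(m, m, p), t((q ∩ (r(p, m, m) ∩ t(q, k, k))) ∩ (m ∩ m) ∪ (m ∩ r(p, m, m) ∩ t(q, k, k) ∩ p ∩ q ∪ ((q ∩ m) ∩ (t(q, k, k) ∩ r(p, m, m))) ∩ q), r(p ∪ (k ∪ q), r(k, q, k), r(p, q, m)), r(m ∪ q ∪ m ∪ k, p ∪ k, m ∩ k ∩ k)), r(p ∩ k, m, p) ∩ (q ∩ m) ∪ ((q ∩ r(p ∩ k, m, p)) ∩ t(q, p, m) ∪ k ∩ (m ∩ r(p ∩ k, m, p)) ∩ p ∩ q) ∪ q ∩ (m ∩ r(p ∩ k, m, p)) ∪ (q ∩ r(q ∩ k, m, p)) ∩ p ∪ q ∩ (k ∩ r(k ∩ p, m, p)))
  Flatten:  k ∪ m ∪ m ∪ k ∪ k ∪ p ∪ p ∩ r(t(m, m, k) ∩ t(m, m, p) ∪ t(t(q, p, m), k ∩ m ∩ q, k ∪ q ∪ q), t(m ∩ m ∩ q ∩ r(p, m, m) ∩ t(q, k, k) ∪ m ∩ p ∩ q ∩ r(p, m, m) ∩ t(q, k, k) ∪ m ∩ q ∩ q ∩ r(p, m, m) ∩ t(q, k, k), r(k ∪ p ∪ q, r(k, q, k), r(p, q, m)), r(k ∪ m ∪ m ∪ q, k ∪ p, k ∩ k ∩ m)), k ∩ m ∩ p ∩ q ∩ r(k ∩ p, m, p) ∪ k ∩ q ∩ r(k ∩ p, m, p) ∪ m ∩ q ∩ r(k ∩ p, m, p) ∪ m ∩ q ∩ r(k ∩ p, m, p) ∪ p ∩ q ∩ r(k ∩ q, m, p) ∪ q ∩ r(k ∩ p, m, p) ∩ t(q, p, m))
  Sort:  k ∪ k ∪ k ∪ m ∪ m ∪ p ∪ p ∩ r(t(m, m, k) ∩ t(m, m, p) ∪ t(t(q, p, m), k ∩ m ∩ q, k ∪ q ∪ q), t(m ∩ m ∩ q ∩ r(p, m, m) ∩ t(q, k, k) ∪ m ∩ p ∩ q ∩ r(p, m, m) ∩ t(q, k, k) ∪ m ∩ q ∩ q ∩ r(p, m, m) ∩ t(q, k, k), r(k ∪ p ∪ q, r(k, q, k), r(p, q, m)), r(k ∪ m ∪ m ∪ q, k ∪ p, k ∩ k ∩ m)), k ∩ m ∩ p ∩ q ∩ r(k ∩ p, m, p) ∪ k ∩ q ∩ r(k ∩ p, m, p) ∪ m ∩ q ∩ r(k ∩ p, m, p) ∪ m ∩ q ∩ r(k ∩ p, m, p) ∪ p ∩ q ∩ r(k ∩ q, m, p) ∪ q ∩ r(k ∩ p, m, p) ∩ t(q, p, m))

Answer: no — k ∪ k ∪ k ∪ m ∪ m ∪ p ∩ r(t(m, m, k) ∩ t(m, m, p) ∪ t(t(q, p, m), k ∩ m ∩ q, k ∪ q ∪ q), t(m ∩ m ∩ q ∩ r(p, m, m) ∩ t(q, k, k) ∪ m ∩ p ∩ q ∩ r(p, m, m) ∩ t(q, k, k) ∪ m ∩ q ∩ q ∩ r(p, m, m) ∩ t(q, k, k), r(k ∪ p ∪ q, r(k, q, k), r(p, q, m)), r(k ∪ m ∪ m ∪ q, k ∪ p, k ∩ k ∩ m)), k ∩ m ∩ p ∩ q ∩ r(k ∩ p, m, p) ∪ k ∩ q ∩ r(k ∩ p, m, p) ∪ m ∩ q ∩ r(k ∩ p, m, p) ∪ m ∩ q ∩ r(k ∩ p, m, p) ∪ p ∩ q ∩ r(k ∩ p, m, p) ∪ q ∩ r(k ∩ p, m, p) ∩ t(q, p, m)) ∪ q vs k ∪ k ∪ k ∪ m ∪ m ∪ p ∪ p ∩ r(t(m, m, k) ∩ t(m, m, p) ∪ t(t(q, p, m), k ∩ m ∩ q, k ∪ q ∪ q), t(m ∩ m ∩ q ∩ r(p, m, m) ∩ t(q, k, k) ∪ m ∩ p ∩ q ∩ r(p, m, m) ∩ t(q, k, k) ∪ m ∩ q ∩ q ∩ r(p, m, m) ∩ t(q, k, k), r(k ∪ p ∪ q, r(k, q, k), r(p, q, m)), r(k ∪ m ∪ m ∪ q, k ∪ p, k ∩ k ∩ m)), k ∩ m ∩ p ∩ q ∩ r(k ∩ p, m, p) ∪ k ∩ q ∩ r(k ∩ p, m, p) ∪ m ∩ q ∩ r(k ∩ p, m, p) ∪ m ∩ q ∩ r(k ∩ p, m, p) ∪ p ∩ q ∩ r(k ∩ q, m, p) ∪ q ∩ r(k ∩ p, m, p) ∩ t(q, p, m))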